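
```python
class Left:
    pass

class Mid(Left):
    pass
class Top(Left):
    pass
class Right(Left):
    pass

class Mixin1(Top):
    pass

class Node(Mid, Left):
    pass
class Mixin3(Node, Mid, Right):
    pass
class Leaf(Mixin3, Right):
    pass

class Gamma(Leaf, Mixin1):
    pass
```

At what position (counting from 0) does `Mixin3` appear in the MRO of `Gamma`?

2

L[Gamma] = Gamma + merge(L[Leaf], L[Mixin1], [Leaf Mixin1])
  take Leaf:  [Leaf Mixin3 Node Mid Right Left object] + [Mixin1 Top Left object] + [Leaf Mixin1]
  take Mixin3:  [Mixin3 Node Mid Right Left object] + [Mixin1 Top Left object] + [Mixin1]
  take Node:  [Node Mid Right Left object] + [Mixin1 Top Left object] + [Mixin1]
  take Mid:  [Mid Right Left object] + [Mixin1 Top Left object] + [Mixin1]
  take Right:  [Right Left object] + [Mixin1 Top Left object] + [Mixin1]
  take Mixin1:  [Left object] + [Mixin1 Top Left object] + [Mixin1]
  take Top:  [Left object] + [Top Left object]
  take Left:  [Left object] + [Left object]
  take object:  [object] + [object]
MRO: Gamma Leaf Mixin3 Node Mid Right Mixin1 Top Left object
Mixin3 sits at index 2.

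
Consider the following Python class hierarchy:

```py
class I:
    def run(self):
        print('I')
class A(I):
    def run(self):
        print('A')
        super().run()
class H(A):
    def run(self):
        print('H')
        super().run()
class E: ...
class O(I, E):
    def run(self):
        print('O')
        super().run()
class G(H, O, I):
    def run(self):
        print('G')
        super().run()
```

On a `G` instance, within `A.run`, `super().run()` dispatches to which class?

O

L[G] = G + merge(L[H], L[O], L[I], [H O I])
  take H:  [H A I object] + [O I E object] + [I object] + [H O I]
  take A:  [A I object] + [O I E object] + [I object] + [O I]
  take O:  [I object] + [O I E object] + [I object] + [O I]
  take I:  [I object] + [I E object] + [I object] + [I]
  take E:  [object] + [E object] + [object]
  take object:  [object] + [object] + [object]
MRO: G H A O I E object
super() in A.run on a G instance goes to the class after A in G's MRO: O.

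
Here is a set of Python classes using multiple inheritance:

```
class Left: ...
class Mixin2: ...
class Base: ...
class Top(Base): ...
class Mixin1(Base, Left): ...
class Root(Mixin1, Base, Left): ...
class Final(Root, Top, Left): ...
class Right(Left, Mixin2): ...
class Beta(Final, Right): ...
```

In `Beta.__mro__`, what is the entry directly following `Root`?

Mixin1

L[Beta] = Beta + merge(L[Final], L[Right], [Final Right])
  take Final:  [Final Root Mixin1 Top Base Left object] + [Right Left Mixin2 object] + [Final Right]
  take Root:  [Root Mixin1 Top Base Left object] + [Right Left Mixin2 object] + [Right]
  take Mixin1:  [Mixin1 Top Base Left object] + [Right Left Mixin2 object] + [Right]
  take Top:  [Top Base Left object] + [Right Left Mixin2 object] + [Right]
  take Base:  [Base Left object] + [Right Left Mixin2 object] + [Right]
  take Right:  [Left object] + [Right Left Mixin2 object] + [Right]
  take Left:  [Left object] + [Left Mixin2 object]
  take Mixin2:  [object] + [Mixin2 object]
  take object:  [object] + [object]
MRO: Beta Final Root Mixin1 Top Base Right Left Mixin2 object
Root is at position 2; next is Mixin1.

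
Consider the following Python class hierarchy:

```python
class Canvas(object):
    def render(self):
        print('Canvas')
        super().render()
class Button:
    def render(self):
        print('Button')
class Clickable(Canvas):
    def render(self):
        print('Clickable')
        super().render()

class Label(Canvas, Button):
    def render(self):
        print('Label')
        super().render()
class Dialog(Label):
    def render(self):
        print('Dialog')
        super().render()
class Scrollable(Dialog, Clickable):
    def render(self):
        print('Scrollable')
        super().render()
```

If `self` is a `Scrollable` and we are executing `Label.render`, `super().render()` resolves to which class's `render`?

Clickable

L[Scrollable] = Scrollable + merge(L[Dialog], L[Clickable], [Dialog Clickable])
  take Dialog:  [Dialog Label Canvas Button object] + [Clickable Canvas object] + [Dialog Clickable]
  take Label:  [Label Canvas Button object] + [Clickable Canvas object] + [Clickable]
  take Clickable:  [Canvas Button object] + [Clickable Canvas object] + [Clickable]
  take Canvas:  [Canvas Button object] + [Canvas object]
  take Button:  [Button object] + [object]
  take object:  [object] + [object]
MRO: Scrollable Dialog Label Clickable Canvas Button object
super() in Label.render on a Scrollable instance goes to the class after Label in Scrollable's MRO: Clickable.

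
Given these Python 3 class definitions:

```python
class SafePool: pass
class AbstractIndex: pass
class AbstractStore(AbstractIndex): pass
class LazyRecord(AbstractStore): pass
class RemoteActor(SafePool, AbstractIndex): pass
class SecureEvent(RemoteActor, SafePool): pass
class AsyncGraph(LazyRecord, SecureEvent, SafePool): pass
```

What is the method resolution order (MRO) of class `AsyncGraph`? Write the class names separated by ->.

AsyncGraph -> LazyRecord -> AbstractStore -> SecureEvent -> RemoteActor -> SafePool -> AbstractIndex -> object

L[AsyncGraph] = AsyncGraph + merge(L[LazyRecord], L[SecureEvent], L[SafePool], [LazyRecord SecureEvent SafePool])
  take LazyRecord:  [LazyRecord AbstractStore AbstractIndex object] + [SecureEvent RemoteActor SafePool AbstractIndex object] + [SafePool object] + [LazyRecord SecureEvent SafePool]
  take AbstractStore:  [AbstractStore AbstractIndex object] + [SecureEvent RemoteActor SafePool AbstractIndex object] + [SafePool object] + [SecureEvent SafePool]
  take SecureEvent:  [AbstractIndex object] + [SecureEvent RemoteActor SafePool AbstractIndex object] + [SafePool object] + [SecureEvent SafePool]
  take RemoteActor:  [AbstractIndex object] + [RemoteActor SafePool AbstractIndex object] + [SafePool object] + [SafePool]
  take SafePool:  [AbstractIndex object] + [SafePool AbstractIndex object] + [SafePool object] + [SafePool]
  take AbstractIndex:  [AbstractIndex object] + [AbstractIndex object] + [object]
  take object:  [object] + [object] + [object]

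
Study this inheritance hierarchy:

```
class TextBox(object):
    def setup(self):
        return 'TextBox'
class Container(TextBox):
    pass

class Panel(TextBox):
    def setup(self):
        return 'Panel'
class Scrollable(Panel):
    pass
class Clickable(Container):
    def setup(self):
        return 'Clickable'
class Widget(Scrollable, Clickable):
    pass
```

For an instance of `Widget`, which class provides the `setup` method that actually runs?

Panel

L[Widget] = Widget + merge(L[Scrollable], L[Clickable], [Scrollable Clickable])
  take Scrollable:  [Scrollable Panel TextBox object] + [Clickable Container TextBox object] + [Scrollable Clickable]
  take Panel:  [Panel TextBox object] + [Clickable Container TextBox object] + [Clickable]
  take Clickable:  [TextBox object] + [Clickable Container TextBox object] + [Clickable]
  take Container:  [TextBox object] + [Container TextBox object]
  take TextBox:  [TextBox object] + [TextBox object]
  take object:  [object] + [object]
MRO: Widget Scrollable Panel Clickable Container TextBox object
setup is defined in: Clickable, Panel, TextBox. First along the MRO is Panel.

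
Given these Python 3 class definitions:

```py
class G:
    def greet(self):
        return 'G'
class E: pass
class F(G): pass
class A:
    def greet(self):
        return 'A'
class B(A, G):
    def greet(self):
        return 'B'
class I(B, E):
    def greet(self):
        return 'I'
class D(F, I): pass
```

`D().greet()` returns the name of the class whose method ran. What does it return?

I

L[D] = D + merge(L[F], L[I], [F I])
  take F:  [F G object] + [I B A G E object] + [F I]
  take I:  [G object] + [I B A G E object] + [I]
  take B:  [G object] + [B A G E object]
  take A:  [G object] + [A G E object]
  take G:  [G object] + [G E object]
  take E:  [object] + [E object]
  take object:  [object] + [object]
MRO: D F I B A G E object
greet is defined in: A, B, G, I. First along the MRO is I.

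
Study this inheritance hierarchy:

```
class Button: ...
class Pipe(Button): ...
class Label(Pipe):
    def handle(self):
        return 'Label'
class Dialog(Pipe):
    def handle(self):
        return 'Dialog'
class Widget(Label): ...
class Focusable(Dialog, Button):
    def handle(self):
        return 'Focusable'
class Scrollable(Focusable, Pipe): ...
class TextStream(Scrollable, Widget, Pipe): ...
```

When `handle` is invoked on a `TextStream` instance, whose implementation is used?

L[TextStream] = TextStream + merge(L[Scrollable], L[Widget], L[Pipe], [Scrollable Widget Pipe])
  take Scrollable:  [Scrollable Focusable Dialog Pipe Button object] + [Widget Label Pipe Button object] + [Pipe Button object] + [Scrollable Widget Pipe]
  take Focusable:  [Focusable Dialog Pipe Button object] + [Widget Label Pipe Button object] + [Pipe Button object] + [Widget Pipe]
  take Dialog:  [Dialog Pipe Button object] + [Widget Label Pipe Button object] + [Pipe Button object] + [Widget Pipe]
  take Widget:  [Pipe Button object] + [Widget Label Pipe Button object] + [Pipe Button object] + [Widget Pipe]
  take Label:  [Pipe Button object] + [Label Pipe Button object] + [Pipe Button object] + [Pipe]
  take Pipe:  [Pipe Button object] + [Pipe Button object] + [Pipe Button object] + [Pipe]
  take Button:  [Button object] + [Button object] + [Button object]
  take object:  [object] + [object] + [object]
MRO: TextStream Scrollable Focusable Dialog Widget Label Pipe Button object
handle is defined in: Dialog, Focusable, Label. First along the MRO is Focusable.

Focusable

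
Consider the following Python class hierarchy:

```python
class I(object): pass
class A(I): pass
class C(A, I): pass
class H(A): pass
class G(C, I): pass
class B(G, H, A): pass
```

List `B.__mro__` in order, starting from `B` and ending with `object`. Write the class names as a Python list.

L[B] = B + merge(L[G], L[H], L[A], [G H A])
  take G:  [G C A I object] + [H A I object] + [A I object] + [G H A]
  take C:  [C A I object] + [H A I object] + [A I object] + [H A]
  take H:  [A I object] + [H A I object] + [A I object] + [H A]
  take A:  [A I object] + [A I object] + [A I object] + [A]
  take I:  [I object] + [I object] + [I object]
  take object:  [object] + [object] + [object]

[B, G, C, H, A, I, object]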